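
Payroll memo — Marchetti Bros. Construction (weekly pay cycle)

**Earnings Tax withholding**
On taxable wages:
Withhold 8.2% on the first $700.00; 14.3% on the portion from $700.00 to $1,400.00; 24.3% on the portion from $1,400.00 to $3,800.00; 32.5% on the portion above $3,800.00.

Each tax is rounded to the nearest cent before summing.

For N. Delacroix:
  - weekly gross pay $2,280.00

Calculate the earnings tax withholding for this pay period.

Earnings Tax: taxable = $2,280.00
  $157.50 + 24.3% × ($2,280.00 − $1,400.00) = $157.50 + 24.3% × $880.00 = $371.34

$371.34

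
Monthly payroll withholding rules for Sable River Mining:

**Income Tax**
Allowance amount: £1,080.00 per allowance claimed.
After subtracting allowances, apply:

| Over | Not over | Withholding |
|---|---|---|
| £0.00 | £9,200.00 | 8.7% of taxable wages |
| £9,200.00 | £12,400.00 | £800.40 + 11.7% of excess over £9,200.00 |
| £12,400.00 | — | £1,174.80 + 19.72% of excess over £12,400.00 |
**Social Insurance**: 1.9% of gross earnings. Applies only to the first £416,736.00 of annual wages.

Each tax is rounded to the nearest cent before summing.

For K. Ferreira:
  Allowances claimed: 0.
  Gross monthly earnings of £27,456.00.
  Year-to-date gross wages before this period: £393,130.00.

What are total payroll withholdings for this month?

Income Tax: taxable = £27,456.00
  £1,174.80 + 19.72% × (£27,456.00 − £12,400.00) = £1,174.80 + 19.72% × £15,056.00 = £4,143.84
Social Insurance: cap £416,736.00 − YTD £393,130.00 = £23,606.00 subject; 1.9% × £23,606.00 = £448.51
Total: £4,143.84 + £448.51 = £4,592.35

£4,592.35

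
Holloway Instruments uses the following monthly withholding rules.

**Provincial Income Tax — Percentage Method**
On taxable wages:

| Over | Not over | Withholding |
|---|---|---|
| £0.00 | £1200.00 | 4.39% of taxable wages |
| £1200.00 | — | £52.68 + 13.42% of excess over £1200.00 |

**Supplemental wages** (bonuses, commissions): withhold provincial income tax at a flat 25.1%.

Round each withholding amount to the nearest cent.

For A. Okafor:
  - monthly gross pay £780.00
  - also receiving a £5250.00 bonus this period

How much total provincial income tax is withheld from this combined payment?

Provincial Income Tax: taxable = £780.00
  4.39% × £780.00 = £34.24
Supplemental (25.1% flat on bonus): 25.1% × £5250.00 = £1317.75
Total provincial income tax: £34.24 + £1317.75 = £1351.99

£1351.99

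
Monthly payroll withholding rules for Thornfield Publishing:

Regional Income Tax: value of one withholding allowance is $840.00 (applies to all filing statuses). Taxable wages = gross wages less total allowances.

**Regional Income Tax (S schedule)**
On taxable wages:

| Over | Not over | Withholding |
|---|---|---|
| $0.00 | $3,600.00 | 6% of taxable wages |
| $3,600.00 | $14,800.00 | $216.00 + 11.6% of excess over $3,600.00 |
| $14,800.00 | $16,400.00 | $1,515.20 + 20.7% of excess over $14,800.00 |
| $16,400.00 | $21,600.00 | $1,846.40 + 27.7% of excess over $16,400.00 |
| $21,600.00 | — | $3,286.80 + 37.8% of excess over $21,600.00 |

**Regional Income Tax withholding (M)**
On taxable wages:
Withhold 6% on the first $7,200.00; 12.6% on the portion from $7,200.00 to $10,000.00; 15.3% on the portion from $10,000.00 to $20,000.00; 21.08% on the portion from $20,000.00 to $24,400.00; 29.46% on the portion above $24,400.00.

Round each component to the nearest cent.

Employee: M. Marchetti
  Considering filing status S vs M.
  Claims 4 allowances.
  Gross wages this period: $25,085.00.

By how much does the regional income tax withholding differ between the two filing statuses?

$655.62

Regional Income Tax (S): taxable = $25,085.00 − 4×$840.00 = $21,725.00
  $3,286.80 + 37.8% × ($21,725.00 − $21,600.00) = $3,286.80 + 37.8% × $125.00 = $3,334.05
Regional Income Tax (M): taxable = $25,085.00 − 4×$840.00 = $21,725.00
  $2,314.80 + 21.08% × ($21,725.00 − $20,000.00) = $2,314.80 + 21.08% × $1,725.00 = $2,678.43
Difference: |$3,334.05 − $2,678.43| = $655.62 (higher under S)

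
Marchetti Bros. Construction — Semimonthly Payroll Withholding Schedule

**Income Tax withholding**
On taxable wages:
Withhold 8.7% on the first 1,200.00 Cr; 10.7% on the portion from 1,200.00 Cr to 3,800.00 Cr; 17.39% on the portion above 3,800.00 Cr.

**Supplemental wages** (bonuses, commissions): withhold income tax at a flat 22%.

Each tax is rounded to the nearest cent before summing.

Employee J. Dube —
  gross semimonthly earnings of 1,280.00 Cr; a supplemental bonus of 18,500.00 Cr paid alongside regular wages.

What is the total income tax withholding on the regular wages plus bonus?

Income Tax: taxable = 1,280.00 Cr
  104.40 Cr + 10.7% × (1,280.00 Cr − 1,200.00 Cr) = 104.40 Cr + 10.7% × 80.00 Cr = 112.96 Cr
Supplemental (22% flat on bonus): 22% × 18,500.00 Cr = 4,070.00 Cr
Total income tax: 112.96 Cr + 4,070.00 Cr = 4,182.96 Cr

4,182.96 Cr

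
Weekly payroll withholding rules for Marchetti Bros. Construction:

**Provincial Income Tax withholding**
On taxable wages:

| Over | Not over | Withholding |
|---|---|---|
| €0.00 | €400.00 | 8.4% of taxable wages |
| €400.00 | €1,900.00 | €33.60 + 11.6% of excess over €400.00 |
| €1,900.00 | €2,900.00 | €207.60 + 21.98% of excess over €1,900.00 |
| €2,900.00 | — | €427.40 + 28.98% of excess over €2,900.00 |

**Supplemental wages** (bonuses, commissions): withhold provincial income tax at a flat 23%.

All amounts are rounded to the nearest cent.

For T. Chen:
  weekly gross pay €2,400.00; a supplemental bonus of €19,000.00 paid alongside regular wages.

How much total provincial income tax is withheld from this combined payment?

Provincial Income Tax: taxable = €2,400.00
  €207.60 + 21.98% × (€2,400.00 − €1,900.00) = €207.60 + 21.98% × €500.00 = €317.50
Supplemental (23% flat on bonus): 23% × €19,000.00 = €4,370.00
Total provincial income tax: €317.50 + €4,370.00 = €4,687.50

€4,687.50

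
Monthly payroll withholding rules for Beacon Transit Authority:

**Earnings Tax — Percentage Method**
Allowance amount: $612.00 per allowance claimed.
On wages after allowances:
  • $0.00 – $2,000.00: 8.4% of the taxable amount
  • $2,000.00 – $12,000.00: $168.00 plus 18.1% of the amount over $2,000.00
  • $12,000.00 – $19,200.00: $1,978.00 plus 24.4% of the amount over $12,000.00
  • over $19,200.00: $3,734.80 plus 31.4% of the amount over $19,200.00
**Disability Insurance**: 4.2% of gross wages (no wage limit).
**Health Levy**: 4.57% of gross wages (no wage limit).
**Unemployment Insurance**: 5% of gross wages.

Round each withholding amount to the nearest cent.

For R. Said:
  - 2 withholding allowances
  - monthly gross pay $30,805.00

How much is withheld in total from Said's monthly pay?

$11,236.28

Earnings Tax: taxable = $30,805.00 − 2×$612.00 = $29,581.00
  $3,734.80 + 31.4% × ($29,581.00 − $19,200.00) = $3,734.80 + 31.4% × $10,381.00 = $6,994.43
Disability Insurance: 4.2% × $30,805.00 = $1,293.81
Health Levy: 4.57% × $30,805.00 = $1,407.79
Unemployment Insurance: 5% × $30,805.00 = $1,540.25
Total: $6,994.43 + $1,293.81 + $1,407.79 + $1,540.25 = $11,236.28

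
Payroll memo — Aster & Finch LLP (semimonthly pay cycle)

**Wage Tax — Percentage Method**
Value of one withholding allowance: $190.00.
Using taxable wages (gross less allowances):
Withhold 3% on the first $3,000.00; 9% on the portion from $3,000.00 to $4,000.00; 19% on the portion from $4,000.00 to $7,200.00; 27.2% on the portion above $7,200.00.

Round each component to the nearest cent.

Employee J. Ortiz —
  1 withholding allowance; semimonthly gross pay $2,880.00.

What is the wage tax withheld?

$80.70

Wage Tax: taxable = $2,880.00 − 1×$190.00 = $2,690.00
  3% × $2,690.00 = $80.70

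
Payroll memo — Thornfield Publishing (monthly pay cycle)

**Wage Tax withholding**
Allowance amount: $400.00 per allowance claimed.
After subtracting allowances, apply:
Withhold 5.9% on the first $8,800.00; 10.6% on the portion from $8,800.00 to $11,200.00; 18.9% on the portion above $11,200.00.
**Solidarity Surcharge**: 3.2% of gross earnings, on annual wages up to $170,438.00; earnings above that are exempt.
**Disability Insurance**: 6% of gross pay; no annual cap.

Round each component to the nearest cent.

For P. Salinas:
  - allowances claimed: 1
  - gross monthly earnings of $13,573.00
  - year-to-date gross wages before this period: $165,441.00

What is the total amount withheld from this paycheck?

Wage Tax: taxable = $13,573.00 − 1×$400.00 = $13,173.00
  $773.60 + 18.9% × ($13,173.00 − $11,200.00) = $773.60 + 18.9% × $1,973.00 = $1,146.50
Solidarity Surcharge: cap $170,438.00 − YTD $165,441.00 = $4,997.00 subject; 3.2% × $4,997.00 = $159.90
Disability Insurance: 6% × $13,573.00 = $814.38
Total: $1,146.50 + $159.90 + $814.38 = $2,120.78

$2,120.78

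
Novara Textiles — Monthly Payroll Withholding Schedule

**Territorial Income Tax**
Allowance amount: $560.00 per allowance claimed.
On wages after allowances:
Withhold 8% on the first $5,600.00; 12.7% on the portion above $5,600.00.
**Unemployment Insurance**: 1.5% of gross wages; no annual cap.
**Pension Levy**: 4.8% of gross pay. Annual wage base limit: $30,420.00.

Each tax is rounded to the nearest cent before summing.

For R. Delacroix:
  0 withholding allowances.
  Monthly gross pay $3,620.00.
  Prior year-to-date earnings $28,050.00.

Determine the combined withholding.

$457.66

Territorial Income Tax: taxable = $3,620.00
  8% × $3,620.00 = $289.60
Unemployment Insurance: 1.5% × $3,620.00 = $54.30
Pension Levy: cap $30,420.00 − YTD $28,050.00 = $2,370.00 subject; 4.8% × $2,370.00 = $113.76
Total: $289.60 + $54.30 + $113.76 = $457.66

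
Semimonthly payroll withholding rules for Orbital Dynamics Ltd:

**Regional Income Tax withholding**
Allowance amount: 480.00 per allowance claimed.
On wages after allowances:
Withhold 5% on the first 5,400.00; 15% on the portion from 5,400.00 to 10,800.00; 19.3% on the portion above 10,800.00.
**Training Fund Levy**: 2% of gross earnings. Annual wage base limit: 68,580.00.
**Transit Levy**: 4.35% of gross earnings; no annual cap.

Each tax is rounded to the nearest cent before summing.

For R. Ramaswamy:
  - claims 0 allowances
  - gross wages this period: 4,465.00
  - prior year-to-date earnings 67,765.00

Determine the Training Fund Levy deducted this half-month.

16.30

Training Fund Levy: cap 68,580.00 − YTD 67,765.00 = 815.00 subject; 2% × 815.00 = 16.30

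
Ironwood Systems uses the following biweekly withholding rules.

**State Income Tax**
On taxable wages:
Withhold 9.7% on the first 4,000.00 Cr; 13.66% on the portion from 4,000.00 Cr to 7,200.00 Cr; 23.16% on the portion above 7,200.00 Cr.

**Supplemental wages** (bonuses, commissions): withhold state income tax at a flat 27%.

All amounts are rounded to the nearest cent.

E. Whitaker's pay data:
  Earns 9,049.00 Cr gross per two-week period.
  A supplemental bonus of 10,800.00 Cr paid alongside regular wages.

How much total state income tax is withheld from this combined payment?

State Income Tax: taxable = 9,049.00 Cr
  825.12 Cr + 23.16% × (9,049.00 Cr − 7,200.00 Cr) = 825.12 Cr + 23.16% × 1,849.00 Cr = 1,253.35 Cr
Supplemental (27% flat on bonus): 27% × 10,800.00 Cr = 2,916.00 Cr
Total state income tax: 1,253.35 Cr + 2,916.00 Cr = 4,169.35 Cr

4,169.35 Cr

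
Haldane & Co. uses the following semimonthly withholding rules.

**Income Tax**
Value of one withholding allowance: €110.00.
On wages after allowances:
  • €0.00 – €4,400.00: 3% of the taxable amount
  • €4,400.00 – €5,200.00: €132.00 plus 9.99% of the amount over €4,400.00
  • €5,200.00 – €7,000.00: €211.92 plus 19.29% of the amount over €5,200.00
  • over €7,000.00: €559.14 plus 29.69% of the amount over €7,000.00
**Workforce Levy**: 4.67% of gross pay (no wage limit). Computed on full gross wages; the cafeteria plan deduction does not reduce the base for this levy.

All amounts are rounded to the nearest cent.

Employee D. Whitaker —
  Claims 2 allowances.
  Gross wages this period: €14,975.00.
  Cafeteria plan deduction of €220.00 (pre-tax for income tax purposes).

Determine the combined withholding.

Income Tax: taxable = €14,975.00 − €220.00 − 2×€110.00 = €14,535.00
  €559.14 + 29.69% × (€14,535.00 − €7,000.00) = €559.14 + 29.69% × €7,535.00 = €2,796.28
Workforce Levy: 4.67% × €14,975.00 = €699.33
Total: €2,796.28 + €699.33 = €3,495.61

€3,495.61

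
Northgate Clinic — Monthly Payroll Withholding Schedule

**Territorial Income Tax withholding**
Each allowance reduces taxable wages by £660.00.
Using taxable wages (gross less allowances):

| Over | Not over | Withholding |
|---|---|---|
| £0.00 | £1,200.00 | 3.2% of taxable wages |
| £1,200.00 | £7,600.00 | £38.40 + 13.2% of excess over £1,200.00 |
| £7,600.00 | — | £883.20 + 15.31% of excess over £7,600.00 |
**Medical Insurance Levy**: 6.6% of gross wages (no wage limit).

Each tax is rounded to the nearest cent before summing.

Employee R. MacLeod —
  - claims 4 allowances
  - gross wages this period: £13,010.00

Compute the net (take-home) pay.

Territorial Income Tax: taxable = £13,010.00 − 4×£660.00 = £10,370.00
  £883.20 + 15.31% × (£10,370.00 − £7,600.00) = £883.20 + 15.31% × £2,770.00 = £1,307.29
Medical Insurance Levy: 6.6% × £13,010.00 = £858.66
Total withheld: £1,307.29 + £858.66 = £2,165.95
Net pay: £13,010.00 − £2,165.95 = £10,844.05

£10,844.05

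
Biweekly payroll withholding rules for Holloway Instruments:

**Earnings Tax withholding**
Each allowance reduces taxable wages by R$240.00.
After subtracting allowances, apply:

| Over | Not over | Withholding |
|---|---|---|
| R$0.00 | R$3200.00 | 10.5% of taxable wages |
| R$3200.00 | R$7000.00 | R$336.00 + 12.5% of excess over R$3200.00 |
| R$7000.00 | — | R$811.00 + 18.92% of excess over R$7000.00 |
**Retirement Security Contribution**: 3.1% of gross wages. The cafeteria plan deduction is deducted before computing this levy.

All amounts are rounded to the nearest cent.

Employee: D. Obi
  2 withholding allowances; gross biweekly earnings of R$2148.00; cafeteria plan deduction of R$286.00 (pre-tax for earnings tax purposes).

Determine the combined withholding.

R$202.83

Earnings Tax: taxable = R$2148.00 − R$286.00 − 2×R$240.00 = R$1382.00
  10.5% × R$1382.00 = R$145.11
Retirement Security Contribution: 3.1% × R$1862.00 = R$57.72
Total: R$145.11 + R$57.72 = R$202.83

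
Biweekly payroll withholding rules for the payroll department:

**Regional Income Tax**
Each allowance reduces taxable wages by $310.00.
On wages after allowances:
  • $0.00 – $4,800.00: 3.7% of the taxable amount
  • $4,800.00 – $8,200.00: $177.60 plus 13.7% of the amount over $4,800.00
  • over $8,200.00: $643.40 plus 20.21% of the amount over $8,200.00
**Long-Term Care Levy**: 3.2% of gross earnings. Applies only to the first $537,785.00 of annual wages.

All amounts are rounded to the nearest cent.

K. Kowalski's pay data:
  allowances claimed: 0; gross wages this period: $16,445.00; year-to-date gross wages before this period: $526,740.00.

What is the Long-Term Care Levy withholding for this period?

$353.44

Long-Term Care Levy: cap $537,785.00 − YTD $526,740.00 = $11,045.00 subject; 3.2% × $11,045.00 = $353.44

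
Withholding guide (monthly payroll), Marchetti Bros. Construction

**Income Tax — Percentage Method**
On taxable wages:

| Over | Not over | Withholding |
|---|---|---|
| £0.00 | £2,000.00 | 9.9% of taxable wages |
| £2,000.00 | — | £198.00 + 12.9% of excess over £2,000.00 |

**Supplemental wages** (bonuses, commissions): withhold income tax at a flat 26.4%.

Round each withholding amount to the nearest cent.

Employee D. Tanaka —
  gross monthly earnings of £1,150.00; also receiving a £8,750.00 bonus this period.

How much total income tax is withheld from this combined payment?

Income Tax: taxable = £1,150.00
  9.9% × £1,150.00 = £113.85
Supplemental (26.4% flat on bonus): 26.4% × £8,750.00 = £2,310.00
Total income tax: £113.85 + £2,310.00 = £2,423.85

£2,423.85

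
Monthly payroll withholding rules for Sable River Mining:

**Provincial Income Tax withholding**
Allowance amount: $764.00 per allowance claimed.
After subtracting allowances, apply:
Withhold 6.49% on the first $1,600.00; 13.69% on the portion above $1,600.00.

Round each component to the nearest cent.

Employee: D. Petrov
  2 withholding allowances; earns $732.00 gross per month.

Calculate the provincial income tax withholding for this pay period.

$0.00

Provincial Income Tax: taxable = $732.00 − 2×$764.00 = $-796.00
  Taxable ≤ 0 → $0.00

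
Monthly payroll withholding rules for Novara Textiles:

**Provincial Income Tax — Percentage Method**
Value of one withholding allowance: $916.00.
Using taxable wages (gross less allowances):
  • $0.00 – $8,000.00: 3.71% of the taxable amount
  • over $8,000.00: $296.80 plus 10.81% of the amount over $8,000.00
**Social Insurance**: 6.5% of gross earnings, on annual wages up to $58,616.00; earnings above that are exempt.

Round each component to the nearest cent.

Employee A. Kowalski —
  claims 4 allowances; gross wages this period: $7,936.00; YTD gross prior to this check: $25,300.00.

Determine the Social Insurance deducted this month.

$515.84

Social Insurance: 6.5% × $7,936.00 = $515.84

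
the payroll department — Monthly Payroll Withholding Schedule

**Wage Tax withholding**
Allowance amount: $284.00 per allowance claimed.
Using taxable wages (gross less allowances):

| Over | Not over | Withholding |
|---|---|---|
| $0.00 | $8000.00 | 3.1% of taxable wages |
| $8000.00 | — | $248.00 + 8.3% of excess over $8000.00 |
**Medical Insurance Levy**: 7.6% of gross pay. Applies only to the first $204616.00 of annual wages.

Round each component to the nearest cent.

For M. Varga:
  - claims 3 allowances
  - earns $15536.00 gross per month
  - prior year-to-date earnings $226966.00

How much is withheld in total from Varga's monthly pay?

Wage Tax: taxable = $15536.00 − 3×$284.00 = $14684.00
  $248.00 + 8.3% × ($14684.00 − $8000.00) = $248.00 + 8.3% × $6684.00 = $802.77
Medical Insurance Levy: YTD $226966.00 ≥ cap $204616.00 → $0.00
Total: $802.77 + $0.00 = $802.77

$802.77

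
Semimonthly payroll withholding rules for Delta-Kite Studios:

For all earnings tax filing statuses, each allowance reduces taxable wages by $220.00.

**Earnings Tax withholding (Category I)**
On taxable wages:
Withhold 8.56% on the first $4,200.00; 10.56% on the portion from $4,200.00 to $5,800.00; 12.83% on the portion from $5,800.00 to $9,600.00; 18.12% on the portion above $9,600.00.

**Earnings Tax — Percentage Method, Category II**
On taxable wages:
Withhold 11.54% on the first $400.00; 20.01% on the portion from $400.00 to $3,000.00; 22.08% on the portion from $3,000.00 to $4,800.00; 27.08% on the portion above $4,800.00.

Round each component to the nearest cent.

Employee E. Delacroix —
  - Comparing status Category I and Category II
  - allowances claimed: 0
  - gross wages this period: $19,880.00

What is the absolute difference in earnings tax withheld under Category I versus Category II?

Earnings Tax (Category I): taxable = $19,880.00
  $1,016.02 + 18.12% × ($19,880.00 − $9,600.00) = $1,016.02 + 18.12% × $10,280.00 = $2,878.76
Earnings Tax (Category II): taxable = $19,880.00
  $963.86 + 27.08% × ($19,880.00 − $4,800.00) = $963.86 + 27.08% × $15,080.00 = $5,047.52
Difference: |$2,878.76 − $5,047.52| = $2,168.76 (higher under Category II)

$2,168.76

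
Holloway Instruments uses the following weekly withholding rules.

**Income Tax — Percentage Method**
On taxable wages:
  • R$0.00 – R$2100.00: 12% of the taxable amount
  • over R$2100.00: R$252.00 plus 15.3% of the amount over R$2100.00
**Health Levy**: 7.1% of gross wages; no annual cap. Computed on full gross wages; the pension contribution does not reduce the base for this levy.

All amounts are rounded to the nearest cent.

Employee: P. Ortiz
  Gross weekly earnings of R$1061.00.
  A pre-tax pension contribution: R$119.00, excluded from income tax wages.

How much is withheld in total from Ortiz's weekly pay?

R$188.37

Income Tax: taxable = R$1061.00 − R$119.00 = R$942.00
  12% × R$942.00 = R$113.04
Health Levy: 7.1% × R$1061.00 = R$75.33
Total: R$113.04 + R$75.33 = R$188.37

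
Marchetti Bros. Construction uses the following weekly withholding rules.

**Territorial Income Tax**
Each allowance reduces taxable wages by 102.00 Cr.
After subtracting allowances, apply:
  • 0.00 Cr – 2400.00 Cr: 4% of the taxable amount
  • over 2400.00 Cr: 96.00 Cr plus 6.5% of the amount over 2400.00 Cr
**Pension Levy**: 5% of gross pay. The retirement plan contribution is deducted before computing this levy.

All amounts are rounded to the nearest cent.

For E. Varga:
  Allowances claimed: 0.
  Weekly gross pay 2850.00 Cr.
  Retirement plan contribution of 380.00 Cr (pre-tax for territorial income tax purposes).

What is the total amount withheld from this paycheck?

Territorial Income Tax: taxable = 2850.00 Cr − 380.00 Cr = 2470.00 Cr
  96.00 Cr + 6.5% × (2470.00 Cr − 2400.00 Cr) = 96.00 Cr + 6.5% × 70.00 Cr = 100.55 Cr
Pension Levy: 5% × 2470.00 Cr = 123.50 Cr
Total: 100.55 Cr + 123.50 Cr = 224.05 Cr

224.05 Cr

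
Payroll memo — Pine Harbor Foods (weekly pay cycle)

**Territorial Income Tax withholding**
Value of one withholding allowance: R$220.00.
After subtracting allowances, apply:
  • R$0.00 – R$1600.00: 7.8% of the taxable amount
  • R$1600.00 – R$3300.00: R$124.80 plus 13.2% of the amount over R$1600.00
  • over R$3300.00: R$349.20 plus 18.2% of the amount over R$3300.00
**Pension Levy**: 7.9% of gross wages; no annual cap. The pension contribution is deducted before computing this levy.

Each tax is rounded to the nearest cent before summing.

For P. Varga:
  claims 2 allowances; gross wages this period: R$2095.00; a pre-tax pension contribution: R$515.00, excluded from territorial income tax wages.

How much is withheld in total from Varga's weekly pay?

R$213.74

Territorial Income Tax: taxable = R$2095.00 − R$515.00 − 2×R$220.00 = R$1140.00
  7.8% × R$1140.00 = R$88.92
Pension Levy: 7.9% × R$1580.00 = R$124.82
Total: R$88.92 + R$124.82 = R$213.74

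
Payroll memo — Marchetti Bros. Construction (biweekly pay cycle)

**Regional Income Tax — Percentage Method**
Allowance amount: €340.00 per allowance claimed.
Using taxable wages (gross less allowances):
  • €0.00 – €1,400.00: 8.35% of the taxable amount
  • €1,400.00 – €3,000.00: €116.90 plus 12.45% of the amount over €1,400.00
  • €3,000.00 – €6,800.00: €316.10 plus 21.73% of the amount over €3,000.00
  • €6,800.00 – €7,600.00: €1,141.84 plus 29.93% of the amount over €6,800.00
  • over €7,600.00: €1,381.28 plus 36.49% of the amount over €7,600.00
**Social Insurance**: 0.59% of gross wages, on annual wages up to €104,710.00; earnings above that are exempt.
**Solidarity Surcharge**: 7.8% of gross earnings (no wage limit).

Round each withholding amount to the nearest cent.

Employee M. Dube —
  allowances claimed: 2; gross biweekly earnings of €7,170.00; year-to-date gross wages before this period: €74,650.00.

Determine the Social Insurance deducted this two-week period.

Social Insurance: 0.59% × €7,170.00 = €42.30

€42.30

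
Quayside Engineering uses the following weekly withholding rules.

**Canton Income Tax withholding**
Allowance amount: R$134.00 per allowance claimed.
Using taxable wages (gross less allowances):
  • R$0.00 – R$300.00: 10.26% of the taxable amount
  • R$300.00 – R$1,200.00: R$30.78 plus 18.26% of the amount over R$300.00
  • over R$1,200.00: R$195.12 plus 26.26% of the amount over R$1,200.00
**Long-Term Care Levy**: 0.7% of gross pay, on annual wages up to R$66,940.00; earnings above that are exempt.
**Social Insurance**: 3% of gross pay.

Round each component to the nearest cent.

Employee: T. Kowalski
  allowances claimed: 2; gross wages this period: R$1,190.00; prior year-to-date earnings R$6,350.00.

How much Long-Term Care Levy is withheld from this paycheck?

R$8.33

Long-Term Care Levy: 0.7% × R$1,190.00 = R$8.33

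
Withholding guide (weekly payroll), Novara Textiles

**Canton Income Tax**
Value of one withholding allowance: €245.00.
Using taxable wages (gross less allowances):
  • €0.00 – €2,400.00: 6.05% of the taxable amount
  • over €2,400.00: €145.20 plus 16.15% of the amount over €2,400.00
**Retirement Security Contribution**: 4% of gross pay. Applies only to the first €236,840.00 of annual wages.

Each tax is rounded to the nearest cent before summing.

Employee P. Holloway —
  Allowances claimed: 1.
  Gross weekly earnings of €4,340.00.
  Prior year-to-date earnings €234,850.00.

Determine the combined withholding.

Canton Income Tax: taxable = €4,340.00 − 1×€245.00 = €4,095.00
  €145.20 + 16.15% × (€4,095.00 − €2,400.00) = €145.20 + 16.15% × €1,695.00 = €418.94
Retirement Security Contribution: cap €236,840.00 − YTD €234,850.00 = €1,990.00 subject; 4% × €1,990.00 = €79.60
Total: €418.94 + €79.60 = €498.54

€498.54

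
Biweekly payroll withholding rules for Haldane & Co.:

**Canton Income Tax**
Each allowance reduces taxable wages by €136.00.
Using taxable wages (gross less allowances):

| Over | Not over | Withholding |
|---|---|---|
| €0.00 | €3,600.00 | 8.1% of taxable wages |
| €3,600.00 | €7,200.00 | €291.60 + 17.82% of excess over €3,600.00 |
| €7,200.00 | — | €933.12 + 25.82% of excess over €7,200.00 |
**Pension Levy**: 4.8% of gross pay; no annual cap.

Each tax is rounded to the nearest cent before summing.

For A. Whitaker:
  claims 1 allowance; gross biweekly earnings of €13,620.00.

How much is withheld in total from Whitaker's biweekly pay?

€3,209.41

Canton Income Tax: taxable = €13,620.00 − 1×€136.00 = €13,484.00
  €933.12 + 25.82% × (€13,484.00 − €7,200.00) = €933.12 + 25.82% × €6,284.00 = €2,555.65
Pension Levy: 4.8% × €13,620.00 = €653.76
Total: €2,555.65 + €653.76 = €3,209.41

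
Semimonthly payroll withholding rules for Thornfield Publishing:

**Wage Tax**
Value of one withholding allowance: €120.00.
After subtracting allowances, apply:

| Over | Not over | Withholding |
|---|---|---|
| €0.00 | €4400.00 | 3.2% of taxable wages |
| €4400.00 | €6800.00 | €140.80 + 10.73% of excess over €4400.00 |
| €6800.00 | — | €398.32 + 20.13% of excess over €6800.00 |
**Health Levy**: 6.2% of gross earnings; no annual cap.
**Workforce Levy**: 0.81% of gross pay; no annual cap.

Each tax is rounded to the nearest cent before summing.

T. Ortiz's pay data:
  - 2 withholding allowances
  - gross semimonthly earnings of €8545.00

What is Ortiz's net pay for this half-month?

Wage Tax: taxable = €8545.00 − 2×€120.00 = €8305.00
  €398.32 + 20.13% × (€8305.00 − €6800.00) = €398.32 + 20.13% × €1505.00 = €701.28
Health Levy: 6.2% × €8545.00 = €529.79
Workforce Levy: 0.81% × €8545.00 = €69.21
Total withheld: €701.28 + €529.79 + €69.21 = €1300.28
Net pay: €8545.00 − €1300.28 = €7244.72

€7244.72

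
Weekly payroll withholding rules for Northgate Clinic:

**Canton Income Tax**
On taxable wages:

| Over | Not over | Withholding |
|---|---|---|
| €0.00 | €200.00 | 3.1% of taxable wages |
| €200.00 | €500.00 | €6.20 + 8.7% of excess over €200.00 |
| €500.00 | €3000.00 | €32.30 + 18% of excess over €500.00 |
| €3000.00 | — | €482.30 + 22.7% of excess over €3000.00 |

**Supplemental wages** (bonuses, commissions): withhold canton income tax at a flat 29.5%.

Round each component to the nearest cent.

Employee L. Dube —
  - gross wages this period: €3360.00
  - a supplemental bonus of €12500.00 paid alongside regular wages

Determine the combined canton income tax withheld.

€4251.52

Canton Income Tax: taxable = €3360.00
  €482.30 + 22.7% × (€3360.00 − €3000.00) = €482.30 + 22.7% × €360.00 = €564.02
Supplemental (29.5% flat on bonus): 29.5% × €12500.00 = €3687.50
Total canton income tax: €564.02 + €3687.50 = €4251.52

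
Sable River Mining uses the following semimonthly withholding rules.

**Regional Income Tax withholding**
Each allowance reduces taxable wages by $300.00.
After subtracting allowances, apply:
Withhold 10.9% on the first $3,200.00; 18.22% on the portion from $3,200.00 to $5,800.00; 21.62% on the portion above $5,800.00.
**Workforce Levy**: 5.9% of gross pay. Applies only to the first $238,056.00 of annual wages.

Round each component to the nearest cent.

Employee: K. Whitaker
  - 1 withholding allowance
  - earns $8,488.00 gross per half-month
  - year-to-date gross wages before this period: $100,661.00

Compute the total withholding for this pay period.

$1,839.60

Regional Income Tax: taxable = $8,488.00 − 1×$300.00 = $8,188.00
  $822.52 + 21.62% × ($8,188.00 − $5,800.00) = $822.52 + 21.62% × $2,388.00 = $1,338.81
Workforce Levy: 5.9% × $8,488.00 = $500.79
Total: $1,338.81 + $500.79 = $1,839.60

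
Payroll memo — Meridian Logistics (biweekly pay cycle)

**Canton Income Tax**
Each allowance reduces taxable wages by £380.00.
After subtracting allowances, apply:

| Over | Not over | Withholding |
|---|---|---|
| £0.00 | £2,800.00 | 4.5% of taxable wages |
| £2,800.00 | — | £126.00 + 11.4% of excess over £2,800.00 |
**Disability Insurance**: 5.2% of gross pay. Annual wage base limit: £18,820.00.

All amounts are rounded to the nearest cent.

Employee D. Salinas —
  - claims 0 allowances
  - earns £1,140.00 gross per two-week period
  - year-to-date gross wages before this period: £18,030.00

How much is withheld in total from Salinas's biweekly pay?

Canton Income Tax: taxable = £1,140.00
  4.5% × £1,140.00 = £51.30
Disability Insurance: cap £18,820.00 − YTD £18,030.00 = £790.00 subject; 5.2% × £790.00 = £41.08
Total: £51.30 + £41.08 = £92.38

£92.38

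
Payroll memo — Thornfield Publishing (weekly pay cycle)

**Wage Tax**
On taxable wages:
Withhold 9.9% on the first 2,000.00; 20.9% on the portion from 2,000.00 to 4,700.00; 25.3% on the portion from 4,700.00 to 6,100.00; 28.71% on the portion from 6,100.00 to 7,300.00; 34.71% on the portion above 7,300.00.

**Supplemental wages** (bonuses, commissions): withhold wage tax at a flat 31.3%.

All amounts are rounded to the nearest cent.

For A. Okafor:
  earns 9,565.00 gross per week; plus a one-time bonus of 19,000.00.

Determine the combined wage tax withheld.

8,194.20

Wage Tax: taxable = 9,565.00
  1,461.02 + 34.71% × (9,565.00 − 7,300.00) = 1,461.02 + 34.71% × 2,265.00 = 2,247.20
Supplemental (31.3% flat on bonus): 31.3% × 19,000.00 = 5,947.00
Total wage tax: 2,247.20 + 5,947.00 = 8,194.20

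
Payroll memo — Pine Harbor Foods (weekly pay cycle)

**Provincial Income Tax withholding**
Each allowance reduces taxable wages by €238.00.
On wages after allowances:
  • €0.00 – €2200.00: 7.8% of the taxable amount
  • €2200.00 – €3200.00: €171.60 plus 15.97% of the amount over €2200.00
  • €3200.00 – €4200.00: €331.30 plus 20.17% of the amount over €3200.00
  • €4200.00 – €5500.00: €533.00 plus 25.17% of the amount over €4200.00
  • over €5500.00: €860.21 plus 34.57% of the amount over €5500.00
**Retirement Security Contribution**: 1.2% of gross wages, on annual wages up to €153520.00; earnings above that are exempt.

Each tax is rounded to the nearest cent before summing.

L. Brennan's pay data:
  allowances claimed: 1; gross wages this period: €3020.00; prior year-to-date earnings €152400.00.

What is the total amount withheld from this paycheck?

€277.99

Provincial Income Tax: taxable = €3020.00 − 1×€238.00 = €2782.00
  €171.60 + 15.97% × (€2782.00 − €2200.00) = €171.60 + 15.97% × €582.00 = €264.55
Retirement Security Contribution: cap €153520.00 − YTD €152400.00 = €1120.00 subject; 1.2% × €1120.00 = €13.44
Total: €264.55 + €13.44 = €277.99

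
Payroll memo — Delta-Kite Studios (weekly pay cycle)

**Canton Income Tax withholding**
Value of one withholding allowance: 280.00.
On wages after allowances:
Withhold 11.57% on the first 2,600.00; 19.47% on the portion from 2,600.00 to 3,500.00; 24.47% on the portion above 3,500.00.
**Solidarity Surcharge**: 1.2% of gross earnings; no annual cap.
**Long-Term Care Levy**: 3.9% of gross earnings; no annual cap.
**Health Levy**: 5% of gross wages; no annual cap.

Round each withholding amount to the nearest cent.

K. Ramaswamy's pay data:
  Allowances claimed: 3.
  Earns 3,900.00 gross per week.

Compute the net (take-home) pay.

3,115.72

Canton Income Tax: taxable = 3,900.00 − 3×280.00 = 3,060.00
  300.82 + 19.47% × (3,060.00 − 2,600.00) = 300.82 + 19.47% × 460.00 = 390.38
Solidarity Surcharge: 1.2% × 3,900.00 = 46.80
Long-Term Care Levy: 3.9% × 3,900.00 = 152.10
Health Levy: 5% × 3,900.00 = 195.00
Total withheld: 390.38 + 46.80 + 152.10 + 195.00 = 784.28
Net pay: 3,900.00 − 784.28 = 3,115.72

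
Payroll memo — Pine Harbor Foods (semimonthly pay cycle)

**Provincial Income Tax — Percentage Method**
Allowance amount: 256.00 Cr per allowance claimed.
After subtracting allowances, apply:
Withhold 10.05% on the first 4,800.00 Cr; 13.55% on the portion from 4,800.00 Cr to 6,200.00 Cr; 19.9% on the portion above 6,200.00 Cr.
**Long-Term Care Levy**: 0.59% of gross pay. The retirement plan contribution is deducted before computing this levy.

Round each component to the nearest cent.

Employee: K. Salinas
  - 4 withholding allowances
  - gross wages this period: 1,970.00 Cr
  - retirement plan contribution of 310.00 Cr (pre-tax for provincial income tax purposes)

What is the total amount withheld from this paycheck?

73.71 Cr

Provincial Income Tax: taxable = 1,970.00 Cr − 310.00 Cr − 4×256.00 Cr = 636.00 Cr
  10.05% × 636.00 Cr = 63.92 Cr
Long-Term Care Levy: 0.59% × 1,660.00 Cr = 9.79 Cr
Total: 63.92 Cr + 9.79 Cr = 73.71 Cr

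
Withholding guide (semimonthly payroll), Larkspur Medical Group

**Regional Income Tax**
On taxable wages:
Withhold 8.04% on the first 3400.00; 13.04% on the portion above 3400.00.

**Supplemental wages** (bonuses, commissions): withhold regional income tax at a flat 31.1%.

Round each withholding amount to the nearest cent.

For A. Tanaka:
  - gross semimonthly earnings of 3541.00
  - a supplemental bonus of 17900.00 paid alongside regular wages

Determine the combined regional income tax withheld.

5858.65

Regional Income Tax: taxable = 3541.00
  273.36 + 13.04% × (3541.00 − 3400.00) = 273.36 + 13.04% × 141.00 = 291.75
Supplemental (31.1% flat on bonus): 31.1% × 17900.00 = 5566.90
Total regional income tax: 291.75 + 5566.90 = 5858.65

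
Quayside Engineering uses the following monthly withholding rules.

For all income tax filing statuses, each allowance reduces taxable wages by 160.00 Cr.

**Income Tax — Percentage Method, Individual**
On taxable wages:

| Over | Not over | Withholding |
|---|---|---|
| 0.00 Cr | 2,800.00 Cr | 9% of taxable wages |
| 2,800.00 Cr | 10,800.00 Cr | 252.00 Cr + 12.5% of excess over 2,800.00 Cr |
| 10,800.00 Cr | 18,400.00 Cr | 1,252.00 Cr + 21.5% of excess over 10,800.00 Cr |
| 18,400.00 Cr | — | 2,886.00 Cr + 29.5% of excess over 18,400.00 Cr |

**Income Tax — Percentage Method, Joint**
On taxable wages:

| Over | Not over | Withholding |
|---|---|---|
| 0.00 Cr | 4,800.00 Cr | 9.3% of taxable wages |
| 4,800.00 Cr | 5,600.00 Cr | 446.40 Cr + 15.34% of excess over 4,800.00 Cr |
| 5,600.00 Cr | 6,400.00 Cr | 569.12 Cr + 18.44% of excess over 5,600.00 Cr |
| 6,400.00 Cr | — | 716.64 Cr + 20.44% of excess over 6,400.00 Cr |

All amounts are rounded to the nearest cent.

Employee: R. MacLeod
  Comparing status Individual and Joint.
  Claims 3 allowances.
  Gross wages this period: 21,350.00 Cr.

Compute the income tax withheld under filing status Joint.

3,674.31 Cr

Income Tax (Joint): taxable = 21,350.00 Cr − 3×160.00 Cr = 20,870.00 Cr
  716.64 Cr + 20.44% × (20,870.00 Cr − 6,400.00 Cr) = 716.64 Cr + 20.44% × 14,470.00 Cr = 3,674.31 Cr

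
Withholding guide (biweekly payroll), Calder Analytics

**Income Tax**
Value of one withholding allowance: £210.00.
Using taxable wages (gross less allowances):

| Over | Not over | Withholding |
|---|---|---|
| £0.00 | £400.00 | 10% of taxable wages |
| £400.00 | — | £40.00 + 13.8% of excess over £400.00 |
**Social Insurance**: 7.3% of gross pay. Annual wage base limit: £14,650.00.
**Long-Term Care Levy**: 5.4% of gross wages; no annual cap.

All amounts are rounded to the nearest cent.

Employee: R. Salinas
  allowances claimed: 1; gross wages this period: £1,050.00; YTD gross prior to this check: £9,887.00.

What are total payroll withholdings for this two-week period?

Income Tax: taxable = £1,050.00 − 1×£210.00 = £840.00
  £40.00 + 13.8% × (£840.00 − £400.00) = £40.00 + 13.8% × £440.00 = £100.72
Social Insurance: 7.3% × £1,050.00 = £76.65
Long-Term Care Levy: 5.4% × £1,050.00 = £56.70
Total: £100.72 + £76.65 + £56.70 = £234.07

£234.07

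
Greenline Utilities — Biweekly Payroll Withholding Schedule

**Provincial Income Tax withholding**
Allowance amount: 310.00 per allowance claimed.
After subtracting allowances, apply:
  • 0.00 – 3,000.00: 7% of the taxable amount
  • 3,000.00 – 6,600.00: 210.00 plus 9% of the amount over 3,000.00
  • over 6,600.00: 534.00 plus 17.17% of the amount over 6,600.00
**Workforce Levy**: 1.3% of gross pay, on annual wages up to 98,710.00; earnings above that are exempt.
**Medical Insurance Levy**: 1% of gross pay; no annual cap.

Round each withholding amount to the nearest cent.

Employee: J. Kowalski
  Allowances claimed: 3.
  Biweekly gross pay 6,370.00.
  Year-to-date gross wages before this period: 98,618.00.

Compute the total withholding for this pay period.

Provincial Income Tax: taxable = 6,370.00 − 3×310.00 = 5,440.00
  210.00 + 9% × (5,440.00 − 3,000.00) = 210.00 + 9% × 2,440.00 = 429.60
Workforce Levy: cap 98,710.00 − YTD 98,618.00 = 92.00 subject; 1.3% × 92.00 = 1.20
Medical Insurance Levy: 1% × 6,370.00 = 63.70
Total: 429.60 + 1.20 + 63.70 = 494.50

494.50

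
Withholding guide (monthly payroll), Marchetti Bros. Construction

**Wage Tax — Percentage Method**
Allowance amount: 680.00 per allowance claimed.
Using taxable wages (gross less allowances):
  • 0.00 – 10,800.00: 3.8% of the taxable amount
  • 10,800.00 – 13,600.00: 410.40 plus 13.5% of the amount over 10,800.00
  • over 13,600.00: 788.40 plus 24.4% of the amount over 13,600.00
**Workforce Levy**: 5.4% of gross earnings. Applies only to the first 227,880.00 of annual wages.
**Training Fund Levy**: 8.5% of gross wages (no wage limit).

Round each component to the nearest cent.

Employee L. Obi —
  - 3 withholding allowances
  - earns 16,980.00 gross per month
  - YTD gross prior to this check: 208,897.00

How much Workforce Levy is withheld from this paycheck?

Workforce Levy: 5.4% × 16,980.00 = 916.92

916.92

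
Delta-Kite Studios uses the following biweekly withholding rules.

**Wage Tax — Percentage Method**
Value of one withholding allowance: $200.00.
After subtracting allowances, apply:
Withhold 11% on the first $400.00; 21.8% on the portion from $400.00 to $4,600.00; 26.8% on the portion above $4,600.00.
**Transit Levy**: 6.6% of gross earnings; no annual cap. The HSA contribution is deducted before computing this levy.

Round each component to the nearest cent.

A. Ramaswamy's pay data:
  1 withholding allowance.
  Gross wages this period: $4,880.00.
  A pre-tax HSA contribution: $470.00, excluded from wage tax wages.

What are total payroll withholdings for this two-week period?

Wage Tax: taxable = $4,880.00 − $470.00 − 1×$200.00 = $4,210.00
  $44.00 + 21.8% × ($4,210.00 − $400.00) = $44.00 + 21.8% × $3,810.00 = $874.58
Transit Levy: 6.6% × $4,410.00 = $291.06
Total: $874.58 + $291.06 = $1,165.64

$1,165.64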